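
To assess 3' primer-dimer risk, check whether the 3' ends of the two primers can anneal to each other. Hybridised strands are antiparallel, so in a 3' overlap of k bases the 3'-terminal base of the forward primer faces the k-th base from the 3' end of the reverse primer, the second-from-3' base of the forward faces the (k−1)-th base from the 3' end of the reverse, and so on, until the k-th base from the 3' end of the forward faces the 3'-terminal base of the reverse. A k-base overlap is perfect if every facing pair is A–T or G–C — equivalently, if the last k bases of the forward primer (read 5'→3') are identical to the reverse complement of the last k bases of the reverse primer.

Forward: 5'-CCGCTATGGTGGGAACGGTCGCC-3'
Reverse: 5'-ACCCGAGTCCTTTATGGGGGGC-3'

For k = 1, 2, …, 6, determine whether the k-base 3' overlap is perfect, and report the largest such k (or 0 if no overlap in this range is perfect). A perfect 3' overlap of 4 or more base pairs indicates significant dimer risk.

Longest perfect overlap: 3 complementary base pairs; below the dimer-risk threshold (threshold 4).

Last 6 bases (5'→3') — forward …GTCGCC, reverse …GGGGGC.
Reverse complement of the reverse primer's last 6 bases: GCCCCC; its first k bases are the reverse complement of the reverse primer's last k bases, so a perfect k-base overlap needs the forward primer's last k bases to equal them.
Comparing (forward last k vs required): k=1: C vs G ✗; k=2: CC vs GC ✗; k=3: GCC vs GCC ✓; k=4: CGCC vs GCCC ✗; k=5: TCGCC vs GCCCC ✗; k=6: GTCGCC vs GCCCCC ✗.
Only k = 3 is perfect, so the longest perfect 3' overlap is 3.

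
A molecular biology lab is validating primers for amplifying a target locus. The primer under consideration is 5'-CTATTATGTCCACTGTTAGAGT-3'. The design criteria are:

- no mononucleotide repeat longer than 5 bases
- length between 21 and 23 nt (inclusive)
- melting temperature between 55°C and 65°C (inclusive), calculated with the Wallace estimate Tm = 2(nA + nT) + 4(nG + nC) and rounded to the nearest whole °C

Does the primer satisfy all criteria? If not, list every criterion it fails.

Base counts: A=5, T=9, G=4, C=4 (length 22).
homopolymer run: longest run = 2 ✓
length: length 22 ✓
Tm: Tm = 2·14 + 4·8 = 60°C ✓

Meets all criteria.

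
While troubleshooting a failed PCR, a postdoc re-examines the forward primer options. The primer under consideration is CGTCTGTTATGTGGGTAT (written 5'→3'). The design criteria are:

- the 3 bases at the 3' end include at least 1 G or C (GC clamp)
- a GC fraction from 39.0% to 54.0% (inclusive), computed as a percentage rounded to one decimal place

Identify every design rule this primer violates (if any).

Base counts: A=2, T=8, G=6, C=2 (length 18).
GC clamp: 3' end TAT has 0 G/C, need ≥1 ✗
GC content: GC 8/18 = 44.4% ✓

Fails: GC clamp.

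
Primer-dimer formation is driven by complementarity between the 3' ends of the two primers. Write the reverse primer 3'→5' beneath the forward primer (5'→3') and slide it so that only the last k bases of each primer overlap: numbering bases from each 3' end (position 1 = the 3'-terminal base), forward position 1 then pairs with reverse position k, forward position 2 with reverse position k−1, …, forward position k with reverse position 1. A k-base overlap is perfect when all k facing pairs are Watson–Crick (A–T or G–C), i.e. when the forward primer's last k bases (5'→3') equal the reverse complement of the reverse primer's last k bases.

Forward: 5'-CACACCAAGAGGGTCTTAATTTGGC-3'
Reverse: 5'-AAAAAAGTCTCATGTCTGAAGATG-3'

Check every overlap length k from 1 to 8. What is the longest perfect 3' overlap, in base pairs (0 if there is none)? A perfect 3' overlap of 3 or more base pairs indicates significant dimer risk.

Longest perfect overlap: 1 complementary base pair; below the dimer-risk threshold (threshold 3).

Last 8 bases (5'→3') — forward …AATTTGGC, reverse …TGAAGATG.
Reverse complement of the reverse primer's last 8 bases: CATCTTCA; its first k bases are the reverse complement of the reverse primer's last k bases, so a perfect k-base overlap needs the forward primer's last k bases to equal them.
Comparing (forward last k vs required): k=1: C vs C ✓; k=2: GC vs CA ✗; k=3: GGC vs CAT ✗; k=4: TGGC vs CATC ✗; k=5: TTGGC vs CATCT ✗; k=6: TTTGGC vs CATCTT ✗; k=7: ATTTGGC vs CATCTTC ✗; k=8: AATTTGGC vs CATCTTCA ✗.
Only k = 1 is perfect, so the longest perfect 3' overlap is 1.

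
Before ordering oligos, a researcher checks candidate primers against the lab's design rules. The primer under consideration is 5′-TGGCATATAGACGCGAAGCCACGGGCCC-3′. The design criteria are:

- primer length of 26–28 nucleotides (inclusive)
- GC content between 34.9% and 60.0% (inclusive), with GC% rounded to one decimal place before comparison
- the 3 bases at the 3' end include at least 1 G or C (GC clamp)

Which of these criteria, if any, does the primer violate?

Base counts: A=7, T=3, G=9, C=9 (length 28).
length: length 28 ✓
GC content: GC 18/28 = 64.3%, outside 34.9–60.0% ✗
GC clamp: 3' end CCC has 3 G/C ✓

Fails: GC content.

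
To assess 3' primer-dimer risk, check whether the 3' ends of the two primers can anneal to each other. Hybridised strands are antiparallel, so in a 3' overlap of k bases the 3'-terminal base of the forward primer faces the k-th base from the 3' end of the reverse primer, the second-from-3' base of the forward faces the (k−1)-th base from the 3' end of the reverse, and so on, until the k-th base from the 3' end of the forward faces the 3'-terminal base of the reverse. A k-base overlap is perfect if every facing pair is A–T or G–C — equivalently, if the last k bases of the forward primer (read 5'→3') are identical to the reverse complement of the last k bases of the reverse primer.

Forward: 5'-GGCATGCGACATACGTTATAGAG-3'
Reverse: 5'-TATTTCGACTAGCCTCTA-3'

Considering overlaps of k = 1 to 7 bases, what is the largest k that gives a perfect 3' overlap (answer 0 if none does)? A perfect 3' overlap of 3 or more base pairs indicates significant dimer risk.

Longest perfect overlap: 5 complementary base pairs; significant dimer risk (threshold 3).

Last 7 bases (5'→3') — forward …TATAGAG, reverse …GCCTCTA.
Reverse complement of the reverse primer's last 7 bases: TAGAGGC; its first k bases are the reverse complement of the reverse primer's last k bases, so a perfect k-base overlap needs the forward primer's last k bases to equal them.
Comparing (forward last k vs required): k=1: G vs T ✗; k=2: AG vs TA ✗; k=3: GAG vs TAG ✗; k=4: AGAG vs TAGA ✗; k=5: TAGAG vs TAGAG ✓; k=6: ATAGAG vs TAGAGG ✗; k=7: TATAGAG vs TAGAGGC ✗.
Only k = 5 is perfect, so the longest perfect 3' overlap is 5.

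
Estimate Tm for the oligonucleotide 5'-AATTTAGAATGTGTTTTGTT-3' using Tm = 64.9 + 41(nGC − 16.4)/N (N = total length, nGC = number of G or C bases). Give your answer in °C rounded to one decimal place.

Base counts: A=5, T=11, G=4, C=0; G+C = 4, N = 20.
Tm = 64.9 + 41·(4 − 16.4)/20 = 64.9 + -508.40/20 = 39.5°C.

39.5°C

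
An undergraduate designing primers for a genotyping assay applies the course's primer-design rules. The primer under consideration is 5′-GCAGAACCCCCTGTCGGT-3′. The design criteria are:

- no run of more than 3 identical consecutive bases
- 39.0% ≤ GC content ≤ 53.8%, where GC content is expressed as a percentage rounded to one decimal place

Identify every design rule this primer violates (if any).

Base counts: A=3, T=3, G=5, C=7 (length 18).
homopolymer run: longest run = 5, exceeds 3 ✗
GC content: GC 12/18 = 66.7%, outside 39.0–53.8% ✗

Fails: homopolymer run, GC content.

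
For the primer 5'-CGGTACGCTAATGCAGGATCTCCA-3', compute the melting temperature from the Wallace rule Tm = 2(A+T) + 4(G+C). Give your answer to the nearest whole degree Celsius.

Base counts: A=6, T=5, G=6, C=7 (length 24).
Tm = 2·(6+5) + 4·(6+7) = 2·11 + 4·13 = 22 + 52 = 74°C.

74°C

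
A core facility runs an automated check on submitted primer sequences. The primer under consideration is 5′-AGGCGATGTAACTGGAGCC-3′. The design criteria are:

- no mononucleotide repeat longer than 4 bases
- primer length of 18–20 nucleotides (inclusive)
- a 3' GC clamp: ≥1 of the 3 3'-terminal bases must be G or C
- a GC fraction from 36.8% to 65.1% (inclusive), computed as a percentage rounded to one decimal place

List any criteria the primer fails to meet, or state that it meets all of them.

Base counts: A=5, T=3, G=7, C=4 (length 19).
homopolymer run: longest run = 2 ✓
length: length 19 ✓
GC clamp: 3' end GCC has 3 G/C ✓
GC content: GC 11/19 = 57.9% ✓

Meets all criteria.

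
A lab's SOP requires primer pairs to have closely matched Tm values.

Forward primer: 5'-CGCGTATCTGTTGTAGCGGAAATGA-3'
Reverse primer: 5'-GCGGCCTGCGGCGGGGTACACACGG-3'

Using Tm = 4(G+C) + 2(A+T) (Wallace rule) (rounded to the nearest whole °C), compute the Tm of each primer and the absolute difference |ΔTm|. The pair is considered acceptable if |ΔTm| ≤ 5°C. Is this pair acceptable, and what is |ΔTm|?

|ΔTm| = 16°C; the pair is not acceptable.

Forward: A=6 T=7 G=8 C=4 → Tm = 2·13 + 4·12 = 74°C.
Reverse: A=3 T=2 G=12 C=8 → Tm = 2·5 + 4·20 = 90°C.
|ΔTm| = |74 − 90| = 16°C, > 5°C.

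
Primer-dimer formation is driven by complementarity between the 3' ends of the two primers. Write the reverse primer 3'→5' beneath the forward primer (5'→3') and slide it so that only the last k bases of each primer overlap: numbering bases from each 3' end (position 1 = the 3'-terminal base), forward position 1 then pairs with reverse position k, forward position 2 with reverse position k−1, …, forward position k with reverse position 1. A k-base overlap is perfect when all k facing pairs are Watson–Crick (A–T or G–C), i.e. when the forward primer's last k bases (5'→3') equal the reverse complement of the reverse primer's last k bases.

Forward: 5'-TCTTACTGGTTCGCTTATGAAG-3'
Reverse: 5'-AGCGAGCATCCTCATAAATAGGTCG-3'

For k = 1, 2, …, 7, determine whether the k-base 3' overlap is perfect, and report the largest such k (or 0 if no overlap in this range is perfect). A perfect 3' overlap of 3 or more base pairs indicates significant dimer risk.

Last 7 bases (5'→3') — forward …TATGAAG, reverse …TAGGTCG.
Reverse complement of the reverse primer's last 7 bases: CGACCTA; its first k bases are the reverse complement of the reverse primer's last k bases, so a perfect k-base overlap needs the forward primer's last k bases to equal them.
Comparing (forward last k vs required): k=1: G vs C ✗; k=2: AG vs CG ✗; k=3: AAG vs CGA ✗; k=4: GAAG vs CGAC ✗; k=5: TGAAG vs CGACC ✗; k=6: ATGAAG vs CGACCT ✗; k=7: TATGAAG vs CGACCTA ✗.
No overlap length from 1 to 7 is perfect, so the longest perfect 3' overlap is 0.

Longest perfect overlap: 0 complementary base pairs; below the dimer-risk threshold (threshold 3).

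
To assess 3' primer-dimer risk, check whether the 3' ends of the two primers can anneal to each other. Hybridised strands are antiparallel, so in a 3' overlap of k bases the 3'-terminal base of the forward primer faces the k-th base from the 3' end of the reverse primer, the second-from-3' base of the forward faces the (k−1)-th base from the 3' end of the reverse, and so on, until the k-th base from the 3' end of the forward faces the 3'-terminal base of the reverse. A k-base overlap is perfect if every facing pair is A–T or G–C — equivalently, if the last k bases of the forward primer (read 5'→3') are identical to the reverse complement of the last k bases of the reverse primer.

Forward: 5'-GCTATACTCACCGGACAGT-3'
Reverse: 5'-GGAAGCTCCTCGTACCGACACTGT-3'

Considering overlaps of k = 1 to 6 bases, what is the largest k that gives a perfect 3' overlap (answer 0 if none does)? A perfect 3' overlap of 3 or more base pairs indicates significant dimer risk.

Last 6 bases (5'→3') — forward …GACAGT, reverse …CACTGT.
Reverse complement of the reverse primer's last 6 bases: ACAGTG; its first k bases are the reverse complement of the reverse primer's last k bases, so a perfect k-base overlap needs the forward primer's last k bases to equal them.
Comparing (forward last k vs required): k=1: T vs A ✗; k=2: GT vs AC ✗; k=3: AGT vs ACA ✗; k=4: CAGT vs ACAG ✗; k=5: ACAGT vs ACAGT ✓; k=6: GACAGT vs ACAGTG ✗.
Only k = 5 is perfect, so the longest perfect 3' overlap is 5.

Longest perfect overlap: 5 complementary base pairs; significant dimer risk (threshold 3).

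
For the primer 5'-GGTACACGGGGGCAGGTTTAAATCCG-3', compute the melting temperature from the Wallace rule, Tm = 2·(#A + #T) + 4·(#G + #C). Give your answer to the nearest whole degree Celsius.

82°C

Base counts: A=6, T=5, G=10, C=5 (length 26).
Tm = 2·(6+5) + 4·(10+5) = 2·11 + 4·15 = 22 + 60 = 82°C.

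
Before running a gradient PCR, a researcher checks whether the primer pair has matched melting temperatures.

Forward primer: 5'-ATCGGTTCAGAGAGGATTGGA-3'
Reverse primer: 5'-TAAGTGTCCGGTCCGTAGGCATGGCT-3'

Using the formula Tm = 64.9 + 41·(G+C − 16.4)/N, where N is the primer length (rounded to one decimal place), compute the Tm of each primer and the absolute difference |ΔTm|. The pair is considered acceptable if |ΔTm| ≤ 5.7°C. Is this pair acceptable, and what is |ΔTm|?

Forward: G+C = 10, N = 21 → Tm = 64.9 + 41·(10 − 16.4)/21 = 52.4°C.
Reverse: G+C = 15, N = 26 → Tm = 64.9 + 41·(15 − 16.4)/26 = 62.7°C.
|ΔTm| = |52.4 − 62.7| = 10.3°C, > 5.7°C.

|ΔTm| = 10.3°C; the pair is not acceptable.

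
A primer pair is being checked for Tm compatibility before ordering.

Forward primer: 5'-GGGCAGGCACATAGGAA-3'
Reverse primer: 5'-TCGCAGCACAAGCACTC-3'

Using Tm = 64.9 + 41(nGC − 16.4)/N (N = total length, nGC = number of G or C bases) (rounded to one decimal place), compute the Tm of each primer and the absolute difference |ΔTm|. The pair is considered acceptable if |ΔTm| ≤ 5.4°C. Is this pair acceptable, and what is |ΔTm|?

Forward: G+C = 10, N = 17 → Tm = 64.9 + 41·(10 − 16.4)/17 = 49.5°C.
Reverse: G+C = 10, N = 17 → Tm = 64.9 + 41·(10 − 16.4)/17 = 49.5°C.
|ΔTm| = |49.5 − 49.5| = 0.0°C, ≤ 5.4°C.

|ΔTm| = 0.0°C; the pair is acceptable.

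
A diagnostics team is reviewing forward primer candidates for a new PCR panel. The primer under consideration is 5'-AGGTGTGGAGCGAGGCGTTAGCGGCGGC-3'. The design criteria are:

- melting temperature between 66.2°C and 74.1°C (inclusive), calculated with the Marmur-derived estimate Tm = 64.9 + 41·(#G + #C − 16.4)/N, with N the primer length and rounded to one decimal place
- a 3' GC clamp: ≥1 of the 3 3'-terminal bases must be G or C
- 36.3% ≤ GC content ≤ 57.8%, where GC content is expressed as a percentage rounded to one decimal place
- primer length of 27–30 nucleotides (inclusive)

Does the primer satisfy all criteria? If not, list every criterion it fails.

Fails: GC content.

Base counts: A=4, T=4, G=15, C=5 (length 28).
Tm: Tm = 64.9 + 41·(20 − 16.4)/28 = 70.2°C ✓
GC clamp: 3' end GGC has 3 G/C ✓
GC content: GC 20/28 = 71.4%, outside 36.3–57.8% ✗
length: length 28 ✓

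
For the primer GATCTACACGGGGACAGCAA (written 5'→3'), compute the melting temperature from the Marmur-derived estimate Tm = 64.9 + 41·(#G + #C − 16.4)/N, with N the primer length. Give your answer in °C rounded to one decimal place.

53.8°C

Base counts: A=7, T=2, G=6, C=5; G+C = 11, N = 20.
Tm = 64.9 + 41·(11 − 16.4)/20 = 64.9 + -221.40/20 = 53.8°C.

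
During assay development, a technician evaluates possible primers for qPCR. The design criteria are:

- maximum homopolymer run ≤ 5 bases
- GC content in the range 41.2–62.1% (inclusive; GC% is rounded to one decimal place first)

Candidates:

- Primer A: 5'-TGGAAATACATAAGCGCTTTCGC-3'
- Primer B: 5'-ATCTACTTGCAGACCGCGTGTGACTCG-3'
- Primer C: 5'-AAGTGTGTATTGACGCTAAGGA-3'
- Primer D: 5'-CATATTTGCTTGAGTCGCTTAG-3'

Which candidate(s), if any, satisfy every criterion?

Primer A (23 nt, A=7 T=6 G=5 C=5): longest run = 3 ✓; GC 10/23 = 43.5% ✓ — passes.
Primer B (27 nt, A=5 T=7 G=7 C=8): longest run = 2 ✓; GC 15/27 = 55.6% ✓ — passes.
Primer C (22 nt, A=7 T=6 G=7 C=2): longest run = 2 ✓; GC 9/22 = 40.9%, outside 41.2–62.1% ✗ — fails.
Primer D (22 nt, A=4 T=9 G=5 C=4): longest run = 3 ✓; GC 9/22 = 40.9%, outside 41.2–62.1% ✗ — fails.

Primer A and Primer B.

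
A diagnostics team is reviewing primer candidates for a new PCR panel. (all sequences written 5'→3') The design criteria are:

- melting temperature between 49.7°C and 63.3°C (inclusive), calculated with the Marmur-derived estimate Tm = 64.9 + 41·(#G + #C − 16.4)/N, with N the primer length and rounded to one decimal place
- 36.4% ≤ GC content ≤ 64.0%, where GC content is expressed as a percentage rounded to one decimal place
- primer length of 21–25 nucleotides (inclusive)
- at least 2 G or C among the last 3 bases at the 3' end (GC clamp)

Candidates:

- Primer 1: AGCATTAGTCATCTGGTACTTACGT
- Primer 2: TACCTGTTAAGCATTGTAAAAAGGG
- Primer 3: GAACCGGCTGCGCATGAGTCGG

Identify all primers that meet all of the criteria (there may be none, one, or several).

Primer 1 only.

Primer 1 (25 nt, A=6 T=9 G=5 C=5): Tm = 64.9 + 41·(10 − 16.4)/25 = 54.4°C ✓; GC 10/25 = 40.0% ✓; length 25 ✓; 3' end CGT has 2 G/C ✓ — passes.
Primer 2 (25 nt, A=9 T=7 G=6 C=3): Tm = 64.9 + 41·(9 − 16.4)/25 = 52.8°C ✓; GC 9/25 = 36.0%, outside 36.4–64.0% ✗; length 25 ✓; 3' end GGG has 3 G/C ✓ — fails.
Primer 3 (22 nt, A=4 T=3 G=9 C=6): Tm = 64.9 + 41·(15 − 16.4)/22 = 62.3°C ✓; GC 15/22 = 68.2%, outside 36.4–64.0% ✗; length 22 ✓; 3' end CGG has 3 G/C ✓ — fails.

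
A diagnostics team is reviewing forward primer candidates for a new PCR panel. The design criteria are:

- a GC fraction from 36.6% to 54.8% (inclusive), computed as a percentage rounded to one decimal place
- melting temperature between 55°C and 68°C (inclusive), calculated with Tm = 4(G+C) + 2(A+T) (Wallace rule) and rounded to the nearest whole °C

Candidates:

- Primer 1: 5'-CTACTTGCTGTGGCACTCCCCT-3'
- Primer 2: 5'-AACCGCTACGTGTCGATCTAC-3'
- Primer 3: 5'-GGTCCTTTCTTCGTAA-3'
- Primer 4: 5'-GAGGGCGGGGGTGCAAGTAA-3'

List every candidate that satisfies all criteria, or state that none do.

Primer 2 only.

Primer 1 (22 nt, A=2 T=7 G=4 C=9): GC 13/22 = 59.1%, outside 36.6–54.8% ✗; Tm = 2·9 + 4·13 = 70°C, outside 55–68°C ✗ — fails.
Primer 2 (21 nt, A=5 T=5 G=4 C=7): GC 11/21 = 52.4% ✓; Tm = 2·10 + 4·11 = 64°C ✓ — passes.
Primer 3 (16 nt, A=2 T=7 G=3 C=4): GC 7/16 = 43.8% ✓; Tm = 2·9 + 4·7 = 46°C, outside 55–68°C ✗ — fails.
Primer 4 (20 nt, A=5 T=2 G=11 C=2): GC 13/20 = 65.0%, outside 36.6–54.8% ✗; Tm = 2·7 + 4·13 = 66°C ✓ — fails.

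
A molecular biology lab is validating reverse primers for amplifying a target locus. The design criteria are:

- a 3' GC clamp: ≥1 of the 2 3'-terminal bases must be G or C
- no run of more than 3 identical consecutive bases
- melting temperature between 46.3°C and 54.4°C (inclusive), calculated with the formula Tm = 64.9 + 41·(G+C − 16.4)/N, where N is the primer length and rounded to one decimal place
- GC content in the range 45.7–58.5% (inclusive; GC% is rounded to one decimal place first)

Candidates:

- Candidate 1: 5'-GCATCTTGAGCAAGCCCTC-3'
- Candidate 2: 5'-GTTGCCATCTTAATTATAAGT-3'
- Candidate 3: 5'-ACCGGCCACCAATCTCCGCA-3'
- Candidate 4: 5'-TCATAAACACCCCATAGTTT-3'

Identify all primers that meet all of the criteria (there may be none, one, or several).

Candidate 1 only.

Candidate 1 (19 nt, A=4 T=4 G=4 C=7): 3' end TC has 1 G/C ✓; longest run = 3 ✓; Tm = 64.9 + 41·(11 − 16.4)/19 = 53.2°C ✓; GC 11/19 = 57.9% ✓ — passes.
Candidate 2 (21 nt, A=6 T=9 G=3 C=3): 3' end GT has 1 G/C ✓; longest run = 2 ✓; Tm = 64.9 + 41·(6 − 16.4)/21 = 44.6°C, outside 46.3–54.4°C ✗; GC 6/21 = 28.6%, outside 45.7–58.5% ✗ — fails.
Candidate 3 (20 nt, A=5 T=2 G=3 C=10): 3' end CA has 1 G/C ✓; longest run = 2 ✓; Tm = 64.9 + 41·(13 − 16.4)/20 = 57.9°C, outside 46.3–54.4°C ✗; GC 13/20 = 65.0%, outside 45.7–58.5% ✗ — fails.
Candidate 4 (20 nt, A=7 T=6 G=1 C=6): 3' end TT has 0 G/C, need ≥1 ✗; longest run = 4, exceeds 3 ✗; Tm = 64.9 + 41·(7 − 16.4)/20 = 45.6°C, outside 46.3–54.4°C ✗; GC 7/20 = 35.0%, outside 45.7–58.5% ✗ — fails.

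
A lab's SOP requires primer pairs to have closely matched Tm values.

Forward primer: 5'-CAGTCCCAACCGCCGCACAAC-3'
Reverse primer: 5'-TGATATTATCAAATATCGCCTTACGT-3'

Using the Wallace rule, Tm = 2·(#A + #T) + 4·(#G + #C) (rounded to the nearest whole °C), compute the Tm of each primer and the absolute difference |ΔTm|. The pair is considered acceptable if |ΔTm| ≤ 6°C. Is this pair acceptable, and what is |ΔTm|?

|ΔTm| = 2°C; the pair is acceptable.

Forward: A=6 T=1 G=3 C=11 → Tm = 2·7 + 4·14 = 70°C.
Reverse: A=8 T=10 G=3 C=5 → Tm = 2·18 + 4·8 = 68°C.
|ΔTm| = |70 − 68| = 2°C, ≤ 6°C.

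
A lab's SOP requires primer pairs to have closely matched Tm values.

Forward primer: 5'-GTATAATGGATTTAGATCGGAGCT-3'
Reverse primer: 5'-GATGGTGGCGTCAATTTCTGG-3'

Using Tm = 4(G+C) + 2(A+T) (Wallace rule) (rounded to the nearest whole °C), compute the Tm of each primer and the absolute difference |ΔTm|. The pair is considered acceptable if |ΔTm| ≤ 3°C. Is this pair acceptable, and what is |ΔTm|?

Forward: A=7 T=8 G=7 C=2 → Tm = 2·15 + 4·9 = 66°C.
Reverse: A=3 T=7 G=8 C=3 → Tm = 2·10 + 4·11 = 64°C.
|ΔTm| = |66 − 64| = 2°C, ≤ 3°C.

|ΔTm| = 2°C; the pair is acceptable.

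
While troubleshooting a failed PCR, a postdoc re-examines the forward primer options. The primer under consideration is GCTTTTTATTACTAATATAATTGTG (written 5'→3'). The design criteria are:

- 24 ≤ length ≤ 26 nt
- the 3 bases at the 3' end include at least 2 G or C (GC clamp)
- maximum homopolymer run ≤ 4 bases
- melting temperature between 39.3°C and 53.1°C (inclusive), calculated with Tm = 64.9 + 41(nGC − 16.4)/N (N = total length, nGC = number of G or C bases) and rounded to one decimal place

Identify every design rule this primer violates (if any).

Fails: homopolymer run.

Base counts: A=7, T=13, G=3, C=2 (length 25).
length: length 25 ✓
GC clamp: 3' end GTG has 2 G/C ✓
homopolymer run: longest run = 5, exceeds 4 ✗
Tm: Tm = 64.9 + 41·(5 − 16.4)/25 = 46.2°C ✓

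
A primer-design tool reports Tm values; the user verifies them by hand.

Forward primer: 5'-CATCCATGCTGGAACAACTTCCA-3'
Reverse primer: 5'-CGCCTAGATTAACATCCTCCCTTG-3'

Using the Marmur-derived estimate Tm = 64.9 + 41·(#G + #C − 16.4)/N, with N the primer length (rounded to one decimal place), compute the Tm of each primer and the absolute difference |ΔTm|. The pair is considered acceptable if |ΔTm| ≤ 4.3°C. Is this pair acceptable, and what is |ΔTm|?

Forward: G+C = 11, N = 23 → Tm = 64.9 + 41·(11 − 16.4)/23 = 55.3°C.
Reverse: G+C = 12, N = 24 → Tm = 64.9 + 41·(12 − 16.4)/24 = 57.4°C.
|ΔTm| = |55.3 − 57.4| = 2.1°C, ≤ 4.3°C.

|ΔTm| = 2.1°C; the pair is acceptable.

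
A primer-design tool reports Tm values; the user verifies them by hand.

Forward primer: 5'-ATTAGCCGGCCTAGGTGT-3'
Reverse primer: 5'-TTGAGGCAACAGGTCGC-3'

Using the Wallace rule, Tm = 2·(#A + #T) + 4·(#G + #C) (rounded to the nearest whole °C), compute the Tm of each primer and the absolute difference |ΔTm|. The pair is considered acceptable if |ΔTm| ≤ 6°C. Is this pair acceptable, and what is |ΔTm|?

|ΔTm| = 2°C; the pair is acceptable.

Forward: A=3 T=5 G=6 C=4 → Tm = 2·8 + 4·10 = 56°C.
Reverse: A=4 T=3 G=6 C=4 → Tm = 2·7 + 4·10 = 54°C.
|ΔTm| = |56 − 54| = 2°C, ≤ 6°C.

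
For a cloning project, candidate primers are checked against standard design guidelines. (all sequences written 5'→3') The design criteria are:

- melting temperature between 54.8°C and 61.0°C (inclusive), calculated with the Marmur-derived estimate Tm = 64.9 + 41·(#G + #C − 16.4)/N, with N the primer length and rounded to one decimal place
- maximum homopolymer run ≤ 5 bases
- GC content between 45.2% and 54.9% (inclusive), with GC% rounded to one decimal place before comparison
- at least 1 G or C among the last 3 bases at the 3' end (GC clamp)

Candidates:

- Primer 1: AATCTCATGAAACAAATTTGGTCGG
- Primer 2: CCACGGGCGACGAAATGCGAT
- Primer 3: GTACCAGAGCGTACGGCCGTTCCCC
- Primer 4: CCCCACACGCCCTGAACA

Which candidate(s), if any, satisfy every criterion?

None of the candidates satisfy all criteria.

Primer 1 (25 nt, A=9 T=7 G=5 C=4): Tm = 64.9 + 41·(9 − 16.4)/25 = 52.8°C, outside 54.8–61.0°C ✗; longest run = 3 ✓; GC 9/25 = 36.0%, outside 45.2–54.9% ✗; 3' end CGG has 3 G/C ✓ — fails.
Primer 2 (21 nt, A=6 T=2 G=7 C=6): Tm = 64.9 + 41·(13 − 16.4)/21 = 58.3°C ✓; longest run = 3 ✓; GC 13/21 = 61.9%, outside 45.2–54.9% ✗; 3' end GAT has 1 G/C ✓ — fails.
Primer 3 (25 nt, A=4 T=4 G=7 C=10): Tm = 64.9 + 41·(17 − 16.4)/25 = 65.9°C, outside 54.8–61.0°C ✗; longest run = 4 ✓; GC 17/25 = 68.0%, outside 45.2–54.9% ✗; 3' end CCC has 3 G/C ✓ — fails.
Primer 4 (18 nt, A=5 T=1 G=2 C=10): Tm = 64.9 + 41·(12 − 16.4)/18 = 54.9°C ✓; longest run = 4 ✓; GC 12/18 = 66.7%, outside 45.2–54.9% ✗; 3' end ACA has 1 G/C ✓ — fails.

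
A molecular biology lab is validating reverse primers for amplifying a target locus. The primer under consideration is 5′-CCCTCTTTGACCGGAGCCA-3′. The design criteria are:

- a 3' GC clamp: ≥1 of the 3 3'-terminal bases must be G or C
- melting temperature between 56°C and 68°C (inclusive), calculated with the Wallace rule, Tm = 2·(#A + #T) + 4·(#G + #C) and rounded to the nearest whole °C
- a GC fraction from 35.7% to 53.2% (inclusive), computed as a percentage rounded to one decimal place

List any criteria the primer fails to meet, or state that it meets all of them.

Base counts: A=3, T=4, G=4, C=8 (length 19).
GC clamp: 3' end CCA has 2 G/C ✓
Tm: Tm = 2·7 + 4·12 = 62°C ✓
GC content: GC 12/19 = 63.2%, outside 35.7–53.2% ✗

Fails: GC content.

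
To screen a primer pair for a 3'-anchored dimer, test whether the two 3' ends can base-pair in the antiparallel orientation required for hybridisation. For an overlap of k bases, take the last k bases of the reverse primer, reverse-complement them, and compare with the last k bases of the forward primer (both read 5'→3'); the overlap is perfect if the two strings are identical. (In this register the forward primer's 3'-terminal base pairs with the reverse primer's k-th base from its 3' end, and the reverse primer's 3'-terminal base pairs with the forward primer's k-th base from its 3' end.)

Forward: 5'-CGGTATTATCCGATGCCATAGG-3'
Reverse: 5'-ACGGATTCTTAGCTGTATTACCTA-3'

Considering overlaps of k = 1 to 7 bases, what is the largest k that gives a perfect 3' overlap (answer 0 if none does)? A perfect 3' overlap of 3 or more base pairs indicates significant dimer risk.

Last 7 bases (5'→3') — forward …CCATAGG, reverse …TTACCTA.
Reverse complement of the reverse primer's last 7 bases: TAGGTAA; its first k bases are the reverse complement of the reverse primer's last k bases, so a perfect k-base overlap needs the forward primer's last k bases to equal them.
Comparing (forward last k vs required): k=1: G vs T ✗; k=2: GG vs TA ✗; k=3: AGG vs TAG ✗; k=4: TAGG vs TAGG ✓; k=5: ATAGG vs TAGGT ✗; k=6: CATAGG vs TAGGTA ✗; k=7: CCATAGG vs TAGGTAA ✗.
Only k = 4 is perfect, so the longest perfect 3' overlap is 4.

Longest perfect overlap: 4 complementary base pairs; significant dimer risk (threshold 3).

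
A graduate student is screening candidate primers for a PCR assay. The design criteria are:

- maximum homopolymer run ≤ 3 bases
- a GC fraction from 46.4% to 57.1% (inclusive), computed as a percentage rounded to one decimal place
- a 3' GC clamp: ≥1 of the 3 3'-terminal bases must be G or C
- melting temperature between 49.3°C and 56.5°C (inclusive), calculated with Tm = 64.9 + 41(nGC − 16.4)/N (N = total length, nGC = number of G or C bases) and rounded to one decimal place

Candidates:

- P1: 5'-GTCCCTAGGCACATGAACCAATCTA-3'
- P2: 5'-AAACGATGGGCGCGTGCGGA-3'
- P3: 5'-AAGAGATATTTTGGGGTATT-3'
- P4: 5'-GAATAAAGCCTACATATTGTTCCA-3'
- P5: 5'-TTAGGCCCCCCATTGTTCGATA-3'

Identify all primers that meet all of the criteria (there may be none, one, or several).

None of the candidates satisfy all criteria.

P1 (25 nt, A=8 T=5 G=4 C=8): longest run = 3 ✓; GC 12/25 = 48.0% ✓; 3' end CTA has 1 G/C ✓; Tm = 64.9 + 41·(12 − 16.4)/25 = 57.7°C, outside 49.3–56.5°C ✗ — fails.
P2 (20 nt, A=5 T=2 G=9 C=4): longest run = 3 ✓; GC 13/20 = 65.0%, outside 46.4–57.1% ✗; 3' end GGA has 2 G/C ✓; Tm = 64.9 + 41·(13 − 16.4)/20 = 57.9°C, outside 49.3–56.5°C ✗ — fails.
P3 (20 nt, A=6 T=8 G=6 C=0): longest run = 4, exceeds 3 ✗; GC 6/20 = 30.0%, outside 46.4–57.1% ✗; 3' end ATT has 0 G/C, need ≥1 ✗; Tm = 64.9 + 41·(6 − 16.4)/20 = 43.6°C, outside 49.3–56.5°C ✗ — fails.
P4 (24 nt, A=9 T=7 G=3 C=5): longest run = 3 ✓; GC 8/24 = 33.3%, outside 46.4–57.1% ✗; 3' end CCA has 2 G/C ✓; Tm = 64.9 + 41·(8 − 16.4)/24 = 50.6°C ✓ — fails.
P5 (22 nt, A=4 T=7 G=4 C=7): longest run = 6, exceeds 3 ✗; GC 11/22 = 50.0% ✓; 3' end ATA has 0 G/C, need ≥1 ✗; Tm = 64.9 + 41·(11 − 16.4)/22 = 54.8°C ✓ — fails.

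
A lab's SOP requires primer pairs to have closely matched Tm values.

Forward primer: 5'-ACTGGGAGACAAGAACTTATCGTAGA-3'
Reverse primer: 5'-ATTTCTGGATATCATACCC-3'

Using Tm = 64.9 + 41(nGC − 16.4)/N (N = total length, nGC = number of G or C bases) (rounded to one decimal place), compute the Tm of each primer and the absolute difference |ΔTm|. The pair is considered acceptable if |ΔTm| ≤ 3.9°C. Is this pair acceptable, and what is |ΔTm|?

|ΔTm| = 11.8°C; the pair is not acceptable.

Forward: G+C = 11, N = 26 → Tm = 64.9 + 41·(11 − 16.4)/26 = 56.4°C.
Reverse: G+C = 7, N = 19 → Tm = 64.9 + 41·(7 − 16.4)/19 = 44.6°C.
|ΔTm| = |56.4 − 44.6| = 11.8°C, > 3.9°C.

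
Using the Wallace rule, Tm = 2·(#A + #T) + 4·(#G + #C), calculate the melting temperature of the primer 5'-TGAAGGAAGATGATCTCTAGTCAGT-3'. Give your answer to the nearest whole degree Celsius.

70°C

Base counts: A=8, T=7, G=7, C=3 (length 25).
Tm = 2·(8+7) + 4·(7+3) = 2·15 + 4·10 = 30 + 40 = 70°C.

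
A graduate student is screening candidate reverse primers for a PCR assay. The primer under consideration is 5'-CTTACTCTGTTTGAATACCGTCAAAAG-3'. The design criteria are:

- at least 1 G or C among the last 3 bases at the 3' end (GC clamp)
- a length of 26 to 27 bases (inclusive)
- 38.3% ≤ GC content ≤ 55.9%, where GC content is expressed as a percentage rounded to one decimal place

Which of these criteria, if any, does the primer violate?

Fails: GC content.

Base counts: A=8, T=9, G=4, C=6 (length 27).
GC clamp: 3' end AAG has 1 G/C ✓
length: length 27 ✓
GC content: GC 10/27 = 37.0%, outside 38.3–55.9% ✗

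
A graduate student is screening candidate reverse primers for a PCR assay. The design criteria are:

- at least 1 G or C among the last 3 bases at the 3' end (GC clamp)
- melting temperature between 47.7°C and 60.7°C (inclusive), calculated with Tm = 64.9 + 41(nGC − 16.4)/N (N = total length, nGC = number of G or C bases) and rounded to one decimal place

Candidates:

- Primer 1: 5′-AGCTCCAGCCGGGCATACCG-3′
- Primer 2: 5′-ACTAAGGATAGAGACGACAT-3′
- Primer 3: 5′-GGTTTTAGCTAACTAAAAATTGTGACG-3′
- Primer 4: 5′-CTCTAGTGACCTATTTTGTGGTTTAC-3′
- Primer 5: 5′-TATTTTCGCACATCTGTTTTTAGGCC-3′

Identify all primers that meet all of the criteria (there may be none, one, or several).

Primer 1, Primer 2, Primer 3, Primer 4 and Primer 5.

Primer 1 (20 nt, A=4 T=2 G=6 C=8): 3' end CCG has 3 G/C ✓; Tm = 64.9 + 41·(14 − 16.4)/20 = 60.0°C ✓ — passes.
Primer 2 (20 nt, A=9 T=3 G=5 C=3): 3' end CAT has 1 G/C ✓; Tm = 64.9 + 41·(8 − 16.4)/20 = 47.7°C ✓ — passes.
Primer 3 (27 nt, A=9 T=9 G=6 C=3): 3' end ACG has 2 G/C ✓; Tm = 64.9 + 41·(9 − 16.4)/27 = 53.7°C ✓ — passes.
Primer 4 (26 nt, A=4 T=12 G=5 C=5): 3' end TAC has 1 G/C ✓; Tm = 64.9 + 41·(10 − 16.4)/26 = 54.8°C ✓ — passes.
Primer 5 (26 nt, A=4 T=12 G=4 C=6): 3' end GCC has 3 G/C ✓; Tm = 64.9 + 41·(10 − 16.4)/26 = 54.8°C ✓ — passes.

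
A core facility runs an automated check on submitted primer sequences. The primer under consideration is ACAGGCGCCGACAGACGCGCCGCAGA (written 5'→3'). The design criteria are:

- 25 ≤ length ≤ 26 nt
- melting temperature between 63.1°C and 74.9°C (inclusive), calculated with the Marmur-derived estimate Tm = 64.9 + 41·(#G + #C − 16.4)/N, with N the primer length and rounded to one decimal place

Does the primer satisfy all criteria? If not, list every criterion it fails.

Base counts: A=7, T=0, G=9, C=10 (length 26).
length: length 26 ✓
Tm: Tm = 64.9 + 41·(19 − 16.4)/26 = 69.0°C ✓

Meets all criteria.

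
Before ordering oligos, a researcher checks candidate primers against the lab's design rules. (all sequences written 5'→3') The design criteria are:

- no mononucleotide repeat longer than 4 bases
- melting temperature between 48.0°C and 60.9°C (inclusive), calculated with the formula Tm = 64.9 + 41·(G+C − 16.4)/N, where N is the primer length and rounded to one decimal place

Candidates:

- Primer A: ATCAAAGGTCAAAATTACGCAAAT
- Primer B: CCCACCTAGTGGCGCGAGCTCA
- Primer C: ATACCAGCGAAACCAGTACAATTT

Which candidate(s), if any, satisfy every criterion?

Primer A (24 nt, A=12 T=5 G=3 C=4): longest run = 4 ✓; Tm = 64.9 + 41·(7 − 16.4)/24 = 48.8°C ✓ — passes.
Primer B (22 nt, A=4 T=3 G=6 C=9): longest run = 3 ✓; Tm = 64.9 + 41·(15 − 16.4)/22 = 62.3°C, outside 48.0–60.9°C ✗ — fails.
Primer C (24 nt, A=10 T=5 G=3 C=6): longest run = 3 ✓; Tm = 64.9 + 41·(9 − 16.4)/24 = 52.3°C ✓ — passes.

Primer A and Primer C.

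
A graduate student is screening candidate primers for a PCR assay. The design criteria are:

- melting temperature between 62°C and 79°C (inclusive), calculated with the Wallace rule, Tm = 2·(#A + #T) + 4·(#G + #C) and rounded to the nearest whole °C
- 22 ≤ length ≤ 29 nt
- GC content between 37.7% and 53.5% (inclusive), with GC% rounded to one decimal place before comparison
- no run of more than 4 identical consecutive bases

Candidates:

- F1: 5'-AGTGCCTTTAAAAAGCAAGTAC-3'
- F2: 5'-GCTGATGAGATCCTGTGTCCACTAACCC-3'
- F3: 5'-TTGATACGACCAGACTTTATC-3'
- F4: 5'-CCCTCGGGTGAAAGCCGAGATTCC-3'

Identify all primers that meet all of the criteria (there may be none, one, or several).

F1 (22 nt, A=9 T=5 G=4 C=4): Tm = 2·14 + 4·8 = 60°C, outside 62–79°C ✗; length 22 ✓; GC 8/22 = 36.4%, outside 37.7–53.5% ✗; longest run = 5, exceeds 4 ✗ — fails.
F2 (28 nt, A=6 T=7 G=6 C=9): Tm = 2·13 + 4·15 = 86°C, outside 62–79°C ✗; length 28 ✓; GC 15/28 = 53.6%, outside 37.7–53.5% ✗; longest run = 3 ✓ — fails.
F3 (21 nt, A=6 T=7 G=3 C=5): Tm = 2·13 + 4·8 = 58°C, outside 62–79°C ✗; length 21, outside 22–29 ✗; GC 8/21 = 38.1% ✓; longest run = 3 ✓ — fails.
F4 (24 nt, A=5 T=4 G=7 C=8): Tm = 2·9 + 4·15 = 78°C ✓; length 24 ✓; GC 15/24 = 62.5%, outside 37.7–53.5% ✗; longest run = 3 ✓ — fails.

None of the candidates satisfy all criteria.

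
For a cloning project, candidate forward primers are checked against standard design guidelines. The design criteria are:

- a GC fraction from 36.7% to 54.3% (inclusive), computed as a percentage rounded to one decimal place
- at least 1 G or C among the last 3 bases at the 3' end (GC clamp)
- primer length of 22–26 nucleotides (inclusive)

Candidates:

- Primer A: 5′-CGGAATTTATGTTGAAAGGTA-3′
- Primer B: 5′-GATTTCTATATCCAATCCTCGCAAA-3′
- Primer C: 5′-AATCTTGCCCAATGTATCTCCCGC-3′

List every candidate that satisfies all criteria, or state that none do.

Primer A (21 nt, A=7 T=7 G=6 C=1): GC 7/21 = 33.3%, outside 36.7–54.3% ✗; 3' end GTA has 1 G/C ✓; length 21, outside 22–26 ✗ — fails.
Primer B (25 nt, A=8 T=8 G=2 C=7): GC 9/25 = 36.0%, outside 36.7–54.3% ✗; 3' end AAA has 0 G/C, need ≥1 ✗; length 25 ✓ — fails.
Primer C (24 nt, A=5 T=7 G=3 C=9): GC 12/24 = 50.0% ✓; 3' end CGC has 3 G/C ✓; length 24 ✓ — passes.

Primer C only.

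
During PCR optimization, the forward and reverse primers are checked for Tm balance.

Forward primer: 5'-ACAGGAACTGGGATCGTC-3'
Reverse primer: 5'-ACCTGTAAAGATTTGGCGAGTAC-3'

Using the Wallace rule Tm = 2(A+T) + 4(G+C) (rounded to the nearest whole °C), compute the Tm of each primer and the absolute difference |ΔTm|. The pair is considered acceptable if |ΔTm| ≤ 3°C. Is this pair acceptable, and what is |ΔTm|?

|ΔTm| = 10°C; the pair is not acceptable.

Forward: A=5 T=3 G=6 C=4 → Tm = 2·8 + 4·10 = 56°C.
Reverse: A=7 T=6 G=6 C=4 → Tm = 2·13 + 4·10 = 66°C.
|ΔTm| = |56 − 66| = 10°C, > 3°C.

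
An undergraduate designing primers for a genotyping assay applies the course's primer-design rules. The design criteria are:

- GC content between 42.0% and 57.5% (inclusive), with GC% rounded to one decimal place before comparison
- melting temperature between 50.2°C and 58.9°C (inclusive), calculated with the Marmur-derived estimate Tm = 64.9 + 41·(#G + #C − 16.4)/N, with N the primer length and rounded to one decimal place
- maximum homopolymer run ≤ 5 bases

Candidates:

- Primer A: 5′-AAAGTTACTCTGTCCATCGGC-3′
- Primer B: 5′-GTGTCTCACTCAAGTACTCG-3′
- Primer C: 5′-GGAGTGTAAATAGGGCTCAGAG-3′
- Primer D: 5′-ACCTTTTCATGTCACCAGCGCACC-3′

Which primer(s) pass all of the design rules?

Primer A, Primer B and Primer C.

Primer A (21 nt, A=5 T=6 G=4 C=6): GC 10/21 = 47.6% ✓; Tm = 64.9 + 41·(10 − 16.4)/21 = 52.4°C ✓; longest run = 3 ✓ — passes.
Primer B (20 nt, A=4 T=6 G=4 C=6): GC 10/20 = 50.0% ✓; Tm = 64.9 + 41·(10 − 16.4)/20 = 51.8°C ✓; longest run = 2 ✓ — passes.
Primer C (22 nt, A=7 T=4 G=9 C=2): GC 11/22 = 50.0% ✓; Tm = 64.9 + 41·(11 − 16.4)/22 = 54.8°C ✓; longest run = 3 ✓ — passes.
Primer D (24 nt, A=5 T=6 G=3 C=10): GC 13/24 = 54.2% ✓; Tm = 64.9 + 41·(13 − 16.4)/24 = 59.1°C, outside 50.2–58.9°C ✗; longest run = 4 ✓ — fails.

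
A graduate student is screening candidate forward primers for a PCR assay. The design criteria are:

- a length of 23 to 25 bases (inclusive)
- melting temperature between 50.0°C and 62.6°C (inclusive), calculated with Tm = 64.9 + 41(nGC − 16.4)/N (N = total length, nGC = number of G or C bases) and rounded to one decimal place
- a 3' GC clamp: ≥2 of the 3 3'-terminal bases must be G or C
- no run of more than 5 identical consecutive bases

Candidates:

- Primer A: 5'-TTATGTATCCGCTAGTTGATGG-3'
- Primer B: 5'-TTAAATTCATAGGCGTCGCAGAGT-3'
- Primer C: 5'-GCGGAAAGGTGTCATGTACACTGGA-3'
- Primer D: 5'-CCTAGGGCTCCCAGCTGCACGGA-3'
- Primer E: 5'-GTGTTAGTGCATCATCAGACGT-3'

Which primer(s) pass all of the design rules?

Primer C only.

Primer A (22 nt, A=4 T=9 G=6 C=3): length 22, outside 23–25 ✗; Tm = 64.9 + 41·(9 − 16.4)/22 = 51.1°C ✓; 3' end TGG has 2 G/C ✓; longest run = 2 ✓ — fails.
Primer B (24 nt, A=7 T=7 G=6 C=4): length 24 ✓; Tm = 64.9 + 41·(10 − 16.4)/24 = 54.0°C ✓; 3' end AGT has 1 G/C, need ≥2 ✗; longest run = 3 ✓ — fails.
Primer C (25 nt, A=7 T=5 G=9 C=4): length 25 ✓; Tm = 64.9 + 41·(13 − 16.4)/25 = 59.3°C ✓; 3' end GGA has 2 G/C ✓; longest run = 3 ✓ — passes.
Primer D (23 nt, A=4 T=3 G=7 C=9): length 23 ✓; Tm = 64.9 + 41·(16 − 16.4)/23 = 64.2°C, outside 50.0–62.6°C ✗; 3' end GGA has 2 G/C ✓; longest run = 3 ✓ — fails.
Primer E (22 nt, A=5 T=7 G=6 C=4): length 22, outside 23–25 ✗; Tm = 64.9 + 41·(10 − 16.4)/22 = 53.0°C ✓; 3' end CGT has 2 G/C ✓; longest run = 2 ✓ — fails.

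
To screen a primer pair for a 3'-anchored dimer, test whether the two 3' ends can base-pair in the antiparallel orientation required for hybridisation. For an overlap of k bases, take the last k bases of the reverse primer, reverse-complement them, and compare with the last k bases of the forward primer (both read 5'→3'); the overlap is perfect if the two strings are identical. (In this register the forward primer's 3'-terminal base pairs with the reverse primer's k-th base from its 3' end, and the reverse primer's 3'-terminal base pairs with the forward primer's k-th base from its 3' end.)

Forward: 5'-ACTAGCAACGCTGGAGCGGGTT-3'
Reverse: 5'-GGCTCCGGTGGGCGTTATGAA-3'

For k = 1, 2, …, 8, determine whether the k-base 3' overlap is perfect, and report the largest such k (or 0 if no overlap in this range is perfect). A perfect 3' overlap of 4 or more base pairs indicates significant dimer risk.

Longest perfect overlap: 2 complementary base pairs; below the dimer-risk threshold (threshold 4).

Last 8 bases (5'→3') — forward …AGCGGGTT, reverse …GTTATGAA.
Reverse complement of the reverse primer's last 8 bases: TTCATAAC; its first k bases are the reverse complement of the reverse primer's last k bases, so a perfect k-base overlap needs the forward primer's last k bases to equal them.
Comparing (forward last k vs required): k=1: T vs T ✓; k=2: TT vs TT ✓; k=3: GTT vs TTC ✗; k=4: GGTT vs TTCA ✗; k=5: GGGTT vs TTCAT ✗; k=6: CGGGTT vs TTCATA ✗; k=7: GCGGGTT vs TTCATAA ✗; k=8: AGCGGGTT vs TTCATAAC ✗.
Perfect overlaps at k = 1, 2; the largest is 2.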